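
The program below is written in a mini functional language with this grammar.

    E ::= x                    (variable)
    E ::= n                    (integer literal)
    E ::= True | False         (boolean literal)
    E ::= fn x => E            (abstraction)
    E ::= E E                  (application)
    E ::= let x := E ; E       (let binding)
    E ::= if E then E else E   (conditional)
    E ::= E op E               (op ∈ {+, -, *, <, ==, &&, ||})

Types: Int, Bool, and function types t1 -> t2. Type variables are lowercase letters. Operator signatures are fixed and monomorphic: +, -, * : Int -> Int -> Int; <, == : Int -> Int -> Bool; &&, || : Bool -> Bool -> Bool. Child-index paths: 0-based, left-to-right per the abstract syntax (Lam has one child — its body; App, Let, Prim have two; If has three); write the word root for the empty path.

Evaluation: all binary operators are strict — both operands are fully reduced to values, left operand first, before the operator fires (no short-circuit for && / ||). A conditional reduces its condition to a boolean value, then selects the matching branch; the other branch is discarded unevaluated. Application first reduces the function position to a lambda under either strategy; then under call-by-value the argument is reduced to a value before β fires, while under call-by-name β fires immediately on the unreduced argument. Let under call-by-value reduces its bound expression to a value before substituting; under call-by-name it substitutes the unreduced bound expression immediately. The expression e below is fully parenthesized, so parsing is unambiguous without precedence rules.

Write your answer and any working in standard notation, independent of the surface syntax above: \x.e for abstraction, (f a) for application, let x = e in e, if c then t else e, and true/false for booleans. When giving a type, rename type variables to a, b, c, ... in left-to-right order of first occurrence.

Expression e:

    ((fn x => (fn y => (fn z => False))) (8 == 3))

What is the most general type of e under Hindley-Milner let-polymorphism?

Derivation:
\z._ : c -> Bool
\y._ : b -> c -> Bool
\x._ : a -> b -> c -> Bool
  unify Int ~ Int
  unify Int ~ Int
  unify a -> b -> c -> Bool ~ Bool -> d
  unify a ~ Bool
  unify b -> c -> Bool ~ d
_ _ : b -> c -> Bool

Answer: a -> b -> Bool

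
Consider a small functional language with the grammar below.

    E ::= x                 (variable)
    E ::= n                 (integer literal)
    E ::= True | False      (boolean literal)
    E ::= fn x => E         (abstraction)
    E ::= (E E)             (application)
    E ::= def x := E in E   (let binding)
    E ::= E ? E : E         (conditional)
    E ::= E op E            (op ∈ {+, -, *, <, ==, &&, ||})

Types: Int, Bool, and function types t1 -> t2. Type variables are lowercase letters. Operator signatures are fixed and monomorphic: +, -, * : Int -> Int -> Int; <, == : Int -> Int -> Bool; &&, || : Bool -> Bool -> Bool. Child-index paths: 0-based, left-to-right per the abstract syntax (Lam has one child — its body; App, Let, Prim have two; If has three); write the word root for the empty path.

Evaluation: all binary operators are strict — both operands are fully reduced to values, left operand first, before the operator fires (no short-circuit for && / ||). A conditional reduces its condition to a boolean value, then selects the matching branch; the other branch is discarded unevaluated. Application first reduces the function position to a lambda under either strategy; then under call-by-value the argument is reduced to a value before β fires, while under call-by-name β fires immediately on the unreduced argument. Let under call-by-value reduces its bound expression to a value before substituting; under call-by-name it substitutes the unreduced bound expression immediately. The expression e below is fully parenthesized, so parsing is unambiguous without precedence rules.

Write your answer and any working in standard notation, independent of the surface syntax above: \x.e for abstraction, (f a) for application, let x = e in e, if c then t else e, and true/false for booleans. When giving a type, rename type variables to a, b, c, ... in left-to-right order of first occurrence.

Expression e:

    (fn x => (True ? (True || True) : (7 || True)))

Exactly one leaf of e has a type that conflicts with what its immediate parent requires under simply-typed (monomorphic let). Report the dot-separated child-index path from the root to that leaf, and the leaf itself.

Answer: 0.2.0 : 7

Trace:
  unify Bool ~ Bool
  unify Bool ~ Bool
  unify Bool ~ Bool
  unify Int ~ Bool
  FAIL: mismatch Int ~ Bool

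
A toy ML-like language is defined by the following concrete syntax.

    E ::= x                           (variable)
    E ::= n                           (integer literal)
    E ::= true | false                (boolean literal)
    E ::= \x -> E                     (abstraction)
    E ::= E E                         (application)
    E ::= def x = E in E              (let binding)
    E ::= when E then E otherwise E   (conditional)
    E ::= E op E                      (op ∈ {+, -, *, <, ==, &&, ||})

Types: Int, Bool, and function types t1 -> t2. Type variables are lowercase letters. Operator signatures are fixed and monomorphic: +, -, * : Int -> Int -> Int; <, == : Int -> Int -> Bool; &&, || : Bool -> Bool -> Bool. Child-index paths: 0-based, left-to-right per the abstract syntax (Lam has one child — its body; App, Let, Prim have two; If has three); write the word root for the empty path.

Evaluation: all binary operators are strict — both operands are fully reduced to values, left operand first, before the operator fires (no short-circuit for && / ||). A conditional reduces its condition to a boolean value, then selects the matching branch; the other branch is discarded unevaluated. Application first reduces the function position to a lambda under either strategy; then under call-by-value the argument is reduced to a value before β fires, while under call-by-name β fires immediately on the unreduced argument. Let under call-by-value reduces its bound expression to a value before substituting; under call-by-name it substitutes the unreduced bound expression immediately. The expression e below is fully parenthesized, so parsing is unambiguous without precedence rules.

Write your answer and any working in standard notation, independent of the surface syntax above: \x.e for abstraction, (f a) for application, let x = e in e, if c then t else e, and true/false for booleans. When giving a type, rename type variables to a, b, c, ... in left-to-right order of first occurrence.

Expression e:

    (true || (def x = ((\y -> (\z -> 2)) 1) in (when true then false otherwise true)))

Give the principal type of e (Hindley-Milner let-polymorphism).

Derivation:
  unify Bool ~ Bool
\z._ : b -> Int
\y._ : a -> b -> Int
  unify a -> b -> Int ~ Int -> c
  unify a ~ Int
  unify b -> Int ~ c
_ _ : b -> Int
let x : forall. b -> Int
  unify Bool ~ Bool
  unify Bool ~ Bool
  unify Bool ~ Bool

Answer: Bool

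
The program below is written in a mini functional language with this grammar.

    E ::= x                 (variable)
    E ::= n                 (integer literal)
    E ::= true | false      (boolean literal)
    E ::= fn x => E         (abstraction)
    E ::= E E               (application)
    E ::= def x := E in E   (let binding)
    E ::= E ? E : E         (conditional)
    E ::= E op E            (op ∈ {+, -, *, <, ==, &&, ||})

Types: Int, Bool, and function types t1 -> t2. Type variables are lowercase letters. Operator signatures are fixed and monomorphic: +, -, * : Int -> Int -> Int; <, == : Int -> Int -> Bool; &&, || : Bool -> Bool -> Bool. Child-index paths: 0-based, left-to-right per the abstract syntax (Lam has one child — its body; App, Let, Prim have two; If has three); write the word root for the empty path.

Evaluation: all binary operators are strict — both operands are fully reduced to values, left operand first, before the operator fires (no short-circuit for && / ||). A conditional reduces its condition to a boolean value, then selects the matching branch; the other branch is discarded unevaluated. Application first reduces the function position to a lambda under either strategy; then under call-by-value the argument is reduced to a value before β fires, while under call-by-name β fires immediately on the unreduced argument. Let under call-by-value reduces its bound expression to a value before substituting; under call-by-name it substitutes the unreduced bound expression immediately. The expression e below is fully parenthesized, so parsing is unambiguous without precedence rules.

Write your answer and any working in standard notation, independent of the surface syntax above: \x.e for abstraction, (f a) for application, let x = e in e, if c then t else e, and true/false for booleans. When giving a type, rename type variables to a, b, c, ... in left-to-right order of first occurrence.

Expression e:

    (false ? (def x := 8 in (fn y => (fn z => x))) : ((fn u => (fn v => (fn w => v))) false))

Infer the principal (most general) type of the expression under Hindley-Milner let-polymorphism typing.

Answer: Int -> a -> Int

Derivation:
  unify Bool ~ Bool
let x : Int
x : Int
\z._ : b -> Int
\y._ : a -> b -> Int
v : d
\w._ : e -> d
\v._ : d -> e -> d
\u._ : c -> d -> e -> d
  unify c -> d -> e -> d ~ Bool -> f
  unify c ~ Bool
  unify d -> e -> d ~ f
_ _ : d -> e -> d
  unify a -> b -> Int ~ d -> e -> d
  unify a ~ d
  unify b -> Int ~ e -> d
  unify b ~ e
  unify Int ~ d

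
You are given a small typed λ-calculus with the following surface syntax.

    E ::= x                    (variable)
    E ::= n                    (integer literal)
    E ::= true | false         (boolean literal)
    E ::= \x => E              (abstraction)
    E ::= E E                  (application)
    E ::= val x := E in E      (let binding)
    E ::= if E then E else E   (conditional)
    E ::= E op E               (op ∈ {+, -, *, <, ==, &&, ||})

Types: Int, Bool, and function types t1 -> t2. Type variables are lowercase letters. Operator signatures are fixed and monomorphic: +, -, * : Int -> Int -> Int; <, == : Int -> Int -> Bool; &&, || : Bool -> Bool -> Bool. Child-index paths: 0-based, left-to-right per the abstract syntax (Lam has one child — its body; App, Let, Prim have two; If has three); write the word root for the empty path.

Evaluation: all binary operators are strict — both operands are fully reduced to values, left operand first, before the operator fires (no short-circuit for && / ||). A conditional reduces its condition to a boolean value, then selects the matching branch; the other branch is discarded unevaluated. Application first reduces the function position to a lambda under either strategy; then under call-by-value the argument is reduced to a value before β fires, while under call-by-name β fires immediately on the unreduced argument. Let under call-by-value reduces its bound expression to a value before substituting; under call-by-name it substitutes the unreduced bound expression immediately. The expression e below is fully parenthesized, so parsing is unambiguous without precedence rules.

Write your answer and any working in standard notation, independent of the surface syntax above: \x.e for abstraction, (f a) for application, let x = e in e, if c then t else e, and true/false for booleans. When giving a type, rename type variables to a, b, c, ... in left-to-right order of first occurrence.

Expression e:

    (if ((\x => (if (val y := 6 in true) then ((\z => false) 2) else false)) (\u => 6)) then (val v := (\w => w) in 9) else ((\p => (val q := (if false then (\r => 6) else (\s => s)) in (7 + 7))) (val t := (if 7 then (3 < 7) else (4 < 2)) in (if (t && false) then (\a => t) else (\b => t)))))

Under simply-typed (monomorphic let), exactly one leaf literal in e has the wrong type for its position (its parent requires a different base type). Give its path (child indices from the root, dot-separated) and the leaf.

Trace:
let y : Int
  unify Bool ~ Bool
\z._ : b -> Bool
  unify b -> Bool ~ Int -> c
  unify b ~ Int
  unify Bool ~ c
_ _ : Bool
  unify Bool ~ Bool
\x._ : a -> Bool
\u._ : d -> Int
  unify a -> Bool ~ (d -> Int) -> e
  unify a ~ d -> Int
  unify Bool ~ e
_ _ : Bool
  unify Bool ~ Bool
w : f
\w._ : f -> f
let v : f -> f
  unify Bool ~ Bool
\r._ : h -> Int
s : i
\s._ : i -> i
  unify h -> Int ~ i -> i
  unify h ~ i
  unify Int ~ i
let q : Int -> Int
  unify Int ~ Int
  unify Int ~ Int
\p._ : g -> Int
  unify Int ~ Bool
  FAIL: mismatch Int ~ Bool

Answer: 2.1.0.0 : 7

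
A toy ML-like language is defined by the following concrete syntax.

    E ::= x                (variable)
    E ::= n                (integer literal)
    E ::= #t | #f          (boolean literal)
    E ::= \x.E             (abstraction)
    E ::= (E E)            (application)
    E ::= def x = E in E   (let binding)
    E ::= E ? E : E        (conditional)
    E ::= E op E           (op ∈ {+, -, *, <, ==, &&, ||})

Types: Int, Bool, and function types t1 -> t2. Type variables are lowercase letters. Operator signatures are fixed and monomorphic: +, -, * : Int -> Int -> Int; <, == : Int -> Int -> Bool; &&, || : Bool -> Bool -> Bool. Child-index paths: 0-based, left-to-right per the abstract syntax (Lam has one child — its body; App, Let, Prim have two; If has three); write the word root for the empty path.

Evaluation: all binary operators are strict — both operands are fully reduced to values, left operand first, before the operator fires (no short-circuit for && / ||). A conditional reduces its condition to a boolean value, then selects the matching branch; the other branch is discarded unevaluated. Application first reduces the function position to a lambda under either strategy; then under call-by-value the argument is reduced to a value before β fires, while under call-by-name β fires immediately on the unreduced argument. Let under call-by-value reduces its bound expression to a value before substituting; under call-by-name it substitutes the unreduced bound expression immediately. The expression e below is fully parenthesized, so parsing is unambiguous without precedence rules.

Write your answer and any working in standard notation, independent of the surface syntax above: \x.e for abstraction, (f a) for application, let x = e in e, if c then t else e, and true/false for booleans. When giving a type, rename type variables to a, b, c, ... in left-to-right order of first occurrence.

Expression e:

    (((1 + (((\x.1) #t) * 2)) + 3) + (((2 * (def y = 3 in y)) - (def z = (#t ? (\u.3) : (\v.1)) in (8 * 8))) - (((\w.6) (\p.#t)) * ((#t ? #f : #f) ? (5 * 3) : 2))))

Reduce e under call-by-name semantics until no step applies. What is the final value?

Trace:
step 0: (((1 + (((\x.1) true) * 2)) + 3) + (((2 * (let y = 3 in y)) - (let z = (if true then (\u.3) else (\v.1)) in (8 * 8))) - (((\w.6) (\p.true)) * (if (if true then false else false) then (5 * 3) else 2))))
step 1: [beta@0.0.1.0] (((1 + (1 * 2)) + 3) + (((2 * (let y = 3 in y)) - (let z = (if true then (\u.3) else (\v.1)) in (8 * 8))) - (((\w.6) (\p.true)) * (if (if true then false else false) then (5 * 3) else 2))))
step 2: [delta@0.0.1] (((1 + 2) + 3) + (((2 * (let y = 3 in y)) - (let z = (if true then (\u.3) else (\v.1)) in (8 * 8))) - (((\w.6) (\p.true)) * (if (if true then false else false) then (5 * 3) else 2))))
step 3: [delta@0.0] ((3 + 3) + (((2 * (let y = 3 in y)) - (let z = (if true then (\u.3) else (\v.1)) in (8 * 8))) - (((\w.6) (\p.true)) * (if (if true then false else false) then (5 * 3) else 2))))
step 4: [delta@0] (6 + (((2 * (let y = 3 in y)) - (let z = (if true then (\u.3) else (\v.1)) in (8 * 8))) - (((\w.6) (\p.true)) * (if (if true then false else false) then (5 * 3) else 2))))
step 5: [let@1.0.0.1] (6 + (((2 * 3) - (let z = (if true then (\u.3) else (\v.1)) in (8 * 8))) - (((\w.6) (\p.true)) * (if (if true then false else false) then (5 * 3) else 2))))
step 6: [delta@1.0.0] (6 + ((6 - (let z = (if true then (\u.3) else (\v.1)) in (8 * 8))) - (((\w.6) (\p.true)) * (if (if true then false else false) then (5 * 3) else 2))))
step 7: [let@1.0.1] (6 + ((6 - (8 * 8)) - (((\w.6) (\p.true)) * (if (if true then false else false) then (5 * 3) else 2))))
step 8: [delta@1.0.1] (6 + ((6 - 64) - (((\w.6) (\p.true)) * (if (if true then false else false) then (5 * 3) else 2))))
step 9: [delta@1.0] (6 + (-58 - (((\w.6) (\p.true)) * (if (if true then false else false) then (5 * 3) else 2))))
step 10: [beta@1.1.0] (6 + (-58 - (6 * (if (if true then false else false) then (5 * 3) else 2))))
step 11: [if@1.1.1.0] (6 + (-58 - (6 * (if false then (5 * 3) else 2))))
step 12: [if@1.1.1] (6 + (-58 - (6 * 2)))
step 13: [delta@1.1] (6 + (-58 - 12))
step 14: [delta@1] (6 + -70)
step 15: [delta@root] -64

Answer: -64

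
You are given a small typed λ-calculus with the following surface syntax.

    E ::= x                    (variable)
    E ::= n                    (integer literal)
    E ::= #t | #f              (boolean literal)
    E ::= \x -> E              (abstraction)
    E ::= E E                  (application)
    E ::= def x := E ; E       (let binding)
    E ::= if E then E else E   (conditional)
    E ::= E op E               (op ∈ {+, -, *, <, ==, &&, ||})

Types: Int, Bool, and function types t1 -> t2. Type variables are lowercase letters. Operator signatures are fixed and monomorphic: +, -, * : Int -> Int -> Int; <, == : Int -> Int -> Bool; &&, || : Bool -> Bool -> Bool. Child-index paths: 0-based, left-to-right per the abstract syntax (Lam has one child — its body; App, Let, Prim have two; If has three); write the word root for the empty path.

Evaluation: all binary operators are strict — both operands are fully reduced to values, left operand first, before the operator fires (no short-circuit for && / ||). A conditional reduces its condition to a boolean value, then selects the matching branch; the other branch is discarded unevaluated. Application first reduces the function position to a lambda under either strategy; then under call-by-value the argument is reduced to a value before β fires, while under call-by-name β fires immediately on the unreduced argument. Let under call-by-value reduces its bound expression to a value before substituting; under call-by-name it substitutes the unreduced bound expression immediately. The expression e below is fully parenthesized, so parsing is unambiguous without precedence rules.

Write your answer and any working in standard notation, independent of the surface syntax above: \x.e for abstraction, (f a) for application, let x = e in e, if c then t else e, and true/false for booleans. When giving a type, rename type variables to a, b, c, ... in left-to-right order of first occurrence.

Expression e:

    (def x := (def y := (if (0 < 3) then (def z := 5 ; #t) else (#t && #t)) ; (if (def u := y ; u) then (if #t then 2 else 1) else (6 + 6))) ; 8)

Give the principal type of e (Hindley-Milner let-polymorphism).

Answer: Int

Working:
  unify Int ~ Int
  unify Int ~ Int
  unify Bool ~ Bool
let z : Int
  unify Bool ~ Bool
  unify Bool ~ Bool
  unify Bool ~ Bool
let y : Bool
y : Bool
let u : Bool
u : Bool
  unify Bool ~ Bool
  unify Bool ~ Bool
  unify Int ~ Int
  unify Int ~ Int
  unify Int ~ Int
  unify Int ~ Int
let x : Int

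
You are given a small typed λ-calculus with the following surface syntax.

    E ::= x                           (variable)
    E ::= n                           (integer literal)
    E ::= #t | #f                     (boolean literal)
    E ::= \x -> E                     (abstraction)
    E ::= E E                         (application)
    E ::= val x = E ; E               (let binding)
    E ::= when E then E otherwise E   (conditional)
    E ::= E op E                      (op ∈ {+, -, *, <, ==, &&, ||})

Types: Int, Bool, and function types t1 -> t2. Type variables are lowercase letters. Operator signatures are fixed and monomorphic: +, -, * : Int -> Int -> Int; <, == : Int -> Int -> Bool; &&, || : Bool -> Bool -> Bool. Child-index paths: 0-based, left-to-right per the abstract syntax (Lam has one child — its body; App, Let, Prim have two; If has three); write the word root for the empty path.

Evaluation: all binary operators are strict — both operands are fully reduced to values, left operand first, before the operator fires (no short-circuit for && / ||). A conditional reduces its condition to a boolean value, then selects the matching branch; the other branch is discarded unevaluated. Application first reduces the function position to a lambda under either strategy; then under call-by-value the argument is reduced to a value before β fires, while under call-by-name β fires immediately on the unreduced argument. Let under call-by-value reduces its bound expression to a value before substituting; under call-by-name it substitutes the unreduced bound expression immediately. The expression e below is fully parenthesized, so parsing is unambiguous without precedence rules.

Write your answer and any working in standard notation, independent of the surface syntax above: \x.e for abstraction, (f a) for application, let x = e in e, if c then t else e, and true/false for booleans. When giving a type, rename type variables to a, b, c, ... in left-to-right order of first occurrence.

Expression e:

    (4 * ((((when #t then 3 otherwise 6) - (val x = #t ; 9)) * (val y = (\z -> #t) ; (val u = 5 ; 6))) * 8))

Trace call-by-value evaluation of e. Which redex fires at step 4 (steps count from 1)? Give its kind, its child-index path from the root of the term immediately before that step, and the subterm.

Trace:
step 0: (4 * ((((if true then 3 else 6) - (let x = true in 9)) * (let y = (\z.true) in (let u = 5 in 6))) * 8))
step 1: [if@1.0.0.0] (4 * (((3 - (let x = true in 9)) * (let y = (\z.true) in (let u = 5 in 6))) * 8))
step 2: [let@1.0.0.1] (4 * (((3 - 9) * (let y = (\z.true) in (let u = 5 in 6))) * 8))
step 3: [delta@1.0.0] (4 * ((-6 * (let y = (\z.true) in (let u = 5 in 6))) * 8))
step 4: [let@1.0.1] (4 * ((-6 * (let u = 5 in 6)) * 8))

Answer: let at 1.0.1 : (let y = (\z.true) in (let u = 5 in 6))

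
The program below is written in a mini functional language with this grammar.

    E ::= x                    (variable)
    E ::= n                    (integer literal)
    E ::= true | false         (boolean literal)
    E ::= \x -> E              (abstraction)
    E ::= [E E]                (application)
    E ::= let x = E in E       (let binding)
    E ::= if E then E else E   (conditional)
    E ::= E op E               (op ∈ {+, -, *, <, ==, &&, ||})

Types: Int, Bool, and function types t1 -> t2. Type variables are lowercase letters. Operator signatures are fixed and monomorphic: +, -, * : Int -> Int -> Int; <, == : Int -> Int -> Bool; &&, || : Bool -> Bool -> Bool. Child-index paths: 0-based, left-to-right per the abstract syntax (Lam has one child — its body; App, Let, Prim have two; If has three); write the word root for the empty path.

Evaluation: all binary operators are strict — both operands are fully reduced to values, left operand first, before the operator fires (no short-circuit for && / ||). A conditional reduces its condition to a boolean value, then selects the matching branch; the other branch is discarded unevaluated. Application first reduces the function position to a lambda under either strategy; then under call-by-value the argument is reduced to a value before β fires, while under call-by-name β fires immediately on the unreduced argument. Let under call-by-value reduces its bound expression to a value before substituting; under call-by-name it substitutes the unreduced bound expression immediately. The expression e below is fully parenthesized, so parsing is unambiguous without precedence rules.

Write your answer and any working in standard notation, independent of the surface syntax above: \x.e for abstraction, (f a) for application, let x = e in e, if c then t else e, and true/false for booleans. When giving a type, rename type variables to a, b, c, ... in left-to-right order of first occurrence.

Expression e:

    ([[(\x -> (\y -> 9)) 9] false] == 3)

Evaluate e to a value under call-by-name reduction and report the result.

Trace:
step 0: ((((\x.(\y.9)) 9) false) == 3)
step 1: [beta@0.0] (((\y.9) false) == 3)
step 2: [beta@0] (9 == 3)
step 3: [delta@root] false

Answer: false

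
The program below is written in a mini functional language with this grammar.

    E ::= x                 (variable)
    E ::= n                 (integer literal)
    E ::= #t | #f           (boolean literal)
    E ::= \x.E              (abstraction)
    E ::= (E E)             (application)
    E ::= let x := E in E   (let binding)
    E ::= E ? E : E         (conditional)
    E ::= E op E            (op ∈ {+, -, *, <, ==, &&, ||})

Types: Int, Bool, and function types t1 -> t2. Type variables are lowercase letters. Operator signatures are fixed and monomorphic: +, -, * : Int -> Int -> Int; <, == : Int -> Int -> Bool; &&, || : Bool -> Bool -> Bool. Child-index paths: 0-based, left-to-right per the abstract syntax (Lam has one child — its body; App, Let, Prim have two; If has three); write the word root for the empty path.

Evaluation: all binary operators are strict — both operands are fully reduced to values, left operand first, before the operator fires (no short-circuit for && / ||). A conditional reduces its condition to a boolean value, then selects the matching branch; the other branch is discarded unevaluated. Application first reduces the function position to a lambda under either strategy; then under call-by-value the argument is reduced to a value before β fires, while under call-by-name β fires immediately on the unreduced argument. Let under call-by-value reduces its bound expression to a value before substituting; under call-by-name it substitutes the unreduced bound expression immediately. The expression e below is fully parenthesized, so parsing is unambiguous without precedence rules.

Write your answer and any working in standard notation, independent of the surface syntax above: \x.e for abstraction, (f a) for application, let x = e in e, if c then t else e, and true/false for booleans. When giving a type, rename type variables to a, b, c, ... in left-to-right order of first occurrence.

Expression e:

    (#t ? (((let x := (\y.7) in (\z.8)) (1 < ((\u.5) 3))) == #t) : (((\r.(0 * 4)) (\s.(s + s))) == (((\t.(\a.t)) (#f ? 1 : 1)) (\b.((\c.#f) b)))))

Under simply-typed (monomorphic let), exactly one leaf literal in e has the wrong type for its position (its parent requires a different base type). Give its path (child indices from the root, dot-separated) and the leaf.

Answer: 1.1 : true

Derivation:
  unify Bool ~ Bool
\y._ : a -> Int
let x : a -> Int
\z._ : b -> Int
  unify Int ~ Int
\u._ : c -> Int
  unify c -> Int ~ Int -> d
  unify c ~ Int
  unify Int ~ d
_ _ : Int
  unify Int ~ Int
  unify b -> Int ~ Bool -> e
  unify b ~ Bool
  unify Int ~ e
_ _ : Int
  unify Int ~ Int
  unify Bool ~ Int
  FAIL: mismatch Bool ~ Int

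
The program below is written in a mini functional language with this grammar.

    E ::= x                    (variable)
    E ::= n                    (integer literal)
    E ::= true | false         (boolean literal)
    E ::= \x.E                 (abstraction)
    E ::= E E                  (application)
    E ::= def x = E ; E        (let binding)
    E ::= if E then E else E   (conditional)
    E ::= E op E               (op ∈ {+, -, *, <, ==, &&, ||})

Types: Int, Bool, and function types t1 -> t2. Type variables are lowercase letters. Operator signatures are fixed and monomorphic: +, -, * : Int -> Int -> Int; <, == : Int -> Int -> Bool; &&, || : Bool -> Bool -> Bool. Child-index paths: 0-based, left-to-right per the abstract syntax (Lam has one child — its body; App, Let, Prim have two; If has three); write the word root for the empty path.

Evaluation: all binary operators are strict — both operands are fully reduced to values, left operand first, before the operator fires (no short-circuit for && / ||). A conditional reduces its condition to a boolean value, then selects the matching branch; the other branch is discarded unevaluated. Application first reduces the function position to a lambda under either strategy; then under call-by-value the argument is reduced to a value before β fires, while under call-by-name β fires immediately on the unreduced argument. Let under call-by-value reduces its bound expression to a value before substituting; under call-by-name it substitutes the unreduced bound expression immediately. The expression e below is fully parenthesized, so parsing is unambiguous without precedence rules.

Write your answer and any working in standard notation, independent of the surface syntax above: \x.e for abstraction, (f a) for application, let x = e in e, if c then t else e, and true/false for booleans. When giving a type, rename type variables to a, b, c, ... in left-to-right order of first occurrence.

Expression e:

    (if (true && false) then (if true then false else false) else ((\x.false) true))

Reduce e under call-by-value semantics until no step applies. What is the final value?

Working:
step 0: (if (true && false) then (if true then false else false) else ((\x.false) true))
step 1: [delta@0] (if false then (if true then false else false) else ((\x.false) true))
step 2: [if@root] ((\x.false) true)
step 3: [beta@root] false

Answer: false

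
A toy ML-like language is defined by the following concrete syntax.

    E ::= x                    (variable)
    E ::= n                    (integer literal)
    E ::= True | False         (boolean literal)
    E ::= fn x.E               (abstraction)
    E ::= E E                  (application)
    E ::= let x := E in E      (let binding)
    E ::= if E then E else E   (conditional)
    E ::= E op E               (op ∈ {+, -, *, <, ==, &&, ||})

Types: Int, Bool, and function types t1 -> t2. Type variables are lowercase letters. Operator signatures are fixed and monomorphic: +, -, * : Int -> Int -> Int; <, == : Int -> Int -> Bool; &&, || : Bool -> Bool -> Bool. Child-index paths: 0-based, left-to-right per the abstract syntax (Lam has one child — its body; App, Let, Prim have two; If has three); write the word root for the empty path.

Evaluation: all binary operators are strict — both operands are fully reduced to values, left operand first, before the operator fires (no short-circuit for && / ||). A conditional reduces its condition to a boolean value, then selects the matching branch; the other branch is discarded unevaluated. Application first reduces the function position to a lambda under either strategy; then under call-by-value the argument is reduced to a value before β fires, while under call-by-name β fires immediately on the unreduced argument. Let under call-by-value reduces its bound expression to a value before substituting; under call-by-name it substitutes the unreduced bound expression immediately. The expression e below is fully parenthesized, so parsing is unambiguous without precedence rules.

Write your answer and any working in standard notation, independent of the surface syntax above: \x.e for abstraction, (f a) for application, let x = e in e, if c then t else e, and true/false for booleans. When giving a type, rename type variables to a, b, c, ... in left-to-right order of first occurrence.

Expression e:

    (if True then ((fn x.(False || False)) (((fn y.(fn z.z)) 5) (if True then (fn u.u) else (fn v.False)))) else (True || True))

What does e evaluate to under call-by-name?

Derivation:
step 0: (if true then ((\x.(false || false)) (((\y.(\z.z)) 5) (if true then (\u.u) else (\v.false)))) else (true || true))
step 1: [if@root] ((\x.(false || false)) (((\y.(\z.z)) 5) (if true then (\u.u) else (\v.false))))
step 2: [beta@root] (false || false)
step 3: [delta@root] false

Answer: false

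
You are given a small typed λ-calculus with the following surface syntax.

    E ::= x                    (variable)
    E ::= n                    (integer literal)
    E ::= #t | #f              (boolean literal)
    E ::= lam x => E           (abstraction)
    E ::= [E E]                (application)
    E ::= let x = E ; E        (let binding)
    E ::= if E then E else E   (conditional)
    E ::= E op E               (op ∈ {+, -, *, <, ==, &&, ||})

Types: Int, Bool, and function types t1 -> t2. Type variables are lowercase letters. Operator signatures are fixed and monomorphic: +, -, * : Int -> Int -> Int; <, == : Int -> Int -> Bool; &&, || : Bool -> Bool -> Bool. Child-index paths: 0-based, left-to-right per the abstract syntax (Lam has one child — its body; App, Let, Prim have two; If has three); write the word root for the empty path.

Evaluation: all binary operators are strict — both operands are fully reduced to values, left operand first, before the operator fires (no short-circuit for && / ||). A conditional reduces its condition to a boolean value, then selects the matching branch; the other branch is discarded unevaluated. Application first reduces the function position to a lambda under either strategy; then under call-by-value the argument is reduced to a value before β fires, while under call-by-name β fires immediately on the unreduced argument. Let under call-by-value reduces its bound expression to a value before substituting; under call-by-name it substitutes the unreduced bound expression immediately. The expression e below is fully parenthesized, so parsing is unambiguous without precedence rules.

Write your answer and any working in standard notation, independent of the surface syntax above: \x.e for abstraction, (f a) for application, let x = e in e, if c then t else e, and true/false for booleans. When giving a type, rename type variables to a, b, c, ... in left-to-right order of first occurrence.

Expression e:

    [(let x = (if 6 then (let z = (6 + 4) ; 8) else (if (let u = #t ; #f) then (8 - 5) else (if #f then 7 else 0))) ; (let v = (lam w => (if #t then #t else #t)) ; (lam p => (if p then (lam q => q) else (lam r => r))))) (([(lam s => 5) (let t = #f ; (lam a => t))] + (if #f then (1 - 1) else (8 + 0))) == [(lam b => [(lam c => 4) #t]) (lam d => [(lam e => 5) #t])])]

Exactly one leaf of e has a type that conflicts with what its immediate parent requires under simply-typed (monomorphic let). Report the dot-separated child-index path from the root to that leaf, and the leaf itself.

Working:
  unify Int ~ Bool
  FAIL: mismatch Int ~ Bool

Answer: 0.0.0 : 6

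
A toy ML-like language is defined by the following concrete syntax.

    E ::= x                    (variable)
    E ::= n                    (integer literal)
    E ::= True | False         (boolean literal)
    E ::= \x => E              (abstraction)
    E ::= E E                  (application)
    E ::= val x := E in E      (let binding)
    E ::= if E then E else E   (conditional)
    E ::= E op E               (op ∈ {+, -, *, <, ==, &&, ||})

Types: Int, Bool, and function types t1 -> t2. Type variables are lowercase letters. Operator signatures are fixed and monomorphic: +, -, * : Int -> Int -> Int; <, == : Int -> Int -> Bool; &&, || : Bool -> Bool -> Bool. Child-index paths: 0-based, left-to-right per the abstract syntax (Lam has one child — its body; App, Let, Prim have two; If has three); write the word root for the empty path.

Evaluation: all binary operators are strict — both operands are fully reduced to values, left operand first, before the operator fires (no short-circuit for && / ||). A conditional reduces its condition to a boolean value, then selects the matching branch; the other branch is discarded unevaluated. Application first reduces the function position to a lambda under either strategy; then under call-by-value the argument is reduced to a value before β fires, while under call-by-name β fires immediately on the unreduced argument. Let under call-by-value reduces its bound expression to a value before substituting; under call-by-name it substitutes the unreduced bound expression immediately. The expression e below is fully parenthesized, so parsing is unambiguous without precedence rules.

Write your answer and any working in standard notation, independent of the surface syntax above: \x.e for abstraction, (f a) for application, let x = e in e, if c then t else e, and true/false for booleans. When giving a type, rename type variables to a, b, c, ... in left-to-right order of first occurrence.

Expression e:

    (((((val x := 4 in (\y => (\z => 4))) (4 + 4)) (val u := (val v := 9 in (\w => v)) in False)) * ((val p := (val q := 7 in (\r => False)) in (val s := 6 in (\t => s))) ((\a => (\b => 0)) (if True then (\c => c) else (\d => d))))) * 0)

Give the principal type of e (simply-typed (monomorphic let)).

Answer: Int

Derivation:
let x : Int
\z._ : b -> Int
\y._ : a -> b -> Int
  unify Int ~ Int
  unify Int ~ Int
  unify a -> b -> Int ~ Int -> c
  unify a ~ Int
  unify b -> Int ~ c
_ _ : b -> Int
let v : Int
v : Int
\w._ : d -> Int
let u : d -> Int
  unify b -> Int ~ Bool -> e
  unify b ~ Bool
  unify Int ~ e
_ _ : Int
  unify Int ~ Int
let q : Int
\r._ : f -> Bool
let p : f -> Bool
let s : Int
s : Int
\t._ : g -> Int
\b._ : i -> Int
\a._ : h -> i -> Int
  unify Bool ~ Bool
c : j
\c._ : j -> j
d : k
\d._ : k -> k
  unify j -> j ~ k -> k
  unify j ~ k
  unify k ~ k
  unify h -> i -> Int ~ (k -> k) -> l
  unify h ~ k -> k
  unify i -> Int ~ l
_ _ : i -> Int
  unify g -> Int ~ (i -> Int) -> m
  unify g ~ i -> Int
  unify Int ~ m
_ _ : Int
  unify Int ~ Int
  unify Int ~ Int
  unify Int ~ Int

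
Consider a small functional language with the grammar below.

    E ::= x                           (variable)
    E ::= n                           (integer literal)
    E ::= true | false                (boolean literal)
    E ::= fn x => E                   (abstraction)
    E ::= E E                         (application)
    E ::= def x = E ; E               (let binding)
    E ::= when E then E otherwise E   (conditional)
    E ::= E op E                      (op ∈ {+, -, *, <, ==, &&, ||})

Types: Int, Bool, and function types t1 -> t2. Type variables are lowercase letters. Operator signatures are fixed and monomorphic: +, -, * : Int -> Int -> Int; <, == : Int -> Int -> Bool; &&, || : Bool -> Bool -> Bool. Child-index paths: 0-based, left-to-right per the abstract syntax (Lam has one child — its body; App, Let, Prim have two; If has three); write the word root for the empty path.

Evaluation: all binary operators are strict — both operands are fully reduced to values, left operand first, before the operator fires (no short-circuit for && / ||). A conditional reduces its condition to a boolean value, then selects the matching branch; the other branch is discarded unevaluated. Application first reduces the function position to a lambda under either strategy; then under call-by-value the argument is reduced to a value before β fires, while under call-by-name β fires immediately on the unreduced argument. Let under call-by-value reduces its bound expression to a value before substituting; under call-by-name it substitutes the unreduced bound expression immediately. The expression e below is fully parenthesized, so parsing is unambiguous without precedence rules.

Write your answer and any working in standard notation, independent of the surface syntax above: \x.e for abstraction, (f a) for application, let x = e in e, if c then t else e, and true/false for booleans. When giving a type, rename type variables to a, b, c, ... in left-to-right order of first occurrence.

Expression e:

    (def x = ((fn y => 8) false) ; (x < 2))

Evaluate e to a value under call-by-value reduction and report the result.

Answer: false

Working:
step 0: (let x = ((\y.8) false) in (x < 2))
step 1: [beta@0] (let x = 8 in (x < 2))
step 2: [let@root] (8 < 2)
step 3: [delta@root] false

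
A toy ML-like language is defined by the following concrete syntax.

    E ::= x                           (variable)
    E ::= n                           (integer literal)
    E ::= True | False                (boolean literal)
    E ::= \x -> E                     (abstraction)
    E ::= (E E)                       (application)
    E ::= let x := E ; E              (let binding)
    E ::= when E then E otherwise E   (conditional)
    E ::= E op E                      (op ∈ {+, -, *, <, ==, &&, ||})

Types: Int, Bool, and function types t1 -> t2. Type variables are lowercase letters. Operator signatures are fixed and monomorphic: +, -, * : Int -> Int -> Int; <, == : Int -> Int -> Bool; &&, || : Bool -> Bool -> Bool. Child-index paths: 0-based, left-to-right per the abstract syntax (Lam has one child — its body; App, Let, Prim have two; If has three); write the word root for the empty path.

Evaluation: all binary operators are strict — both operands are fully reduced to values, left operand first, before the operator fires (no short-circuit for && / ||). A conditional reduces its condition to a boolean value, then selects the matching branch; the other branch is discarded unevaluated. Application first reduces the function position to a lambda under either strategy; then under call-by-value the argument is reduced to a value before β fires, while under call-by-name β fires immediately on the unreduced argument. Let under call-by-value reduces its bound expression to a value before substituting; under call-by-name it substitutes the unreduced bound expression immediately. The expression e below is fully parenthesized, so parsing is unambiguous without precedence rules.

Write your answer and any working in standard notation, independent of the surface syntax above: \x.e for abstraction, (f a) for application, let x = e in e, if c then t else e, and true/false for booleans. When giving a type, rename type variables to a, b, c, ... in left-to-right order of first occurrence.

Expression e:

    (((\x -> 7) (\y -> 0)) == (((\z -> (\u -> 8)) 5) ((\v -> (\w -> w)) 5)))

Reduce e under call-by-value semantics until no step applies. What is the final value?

Answer: false

Working:
step 0: (((\x.7) (\y.0)) == (((\z.(\u.8)) 5) ((\v.(\w.w)) 5)))
step 1: [beta@0] (7 == (((\z.(\u.8)) 5) ((\v.(\w.w)) 5)))
step 2: [beta@1.0] (7 == ((\u.8) ((\v.(\w.w)) 5)))
step 3: [beta@1.1] (7 == ((\u.8) (\w.w)))
step 4: [beta@1] (7 == 8)
step 5: [delta@root] false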